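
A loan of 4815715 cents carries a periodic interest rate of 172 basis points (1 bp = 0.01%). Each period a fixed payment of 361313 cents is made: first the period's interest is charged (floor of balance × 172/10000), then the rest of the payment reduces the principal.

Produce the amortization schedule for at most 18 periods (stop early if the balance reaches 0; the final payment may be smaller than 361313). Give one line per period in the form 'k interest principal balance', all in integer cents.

1 82830 278483 4537232
2 78040 283273 4253959
3 73168 288145 3965814
4 68212 293101 3672713
5 63170 298143 3374570
6 58042 303271 3071299
7 52826 308487 2762812
8 47520 313793 2449019
9 42123 319190 2129829
10 36633 324680 1805149
11 31048 330265 1474884
12 25368 335945 1138939
13 19589 341724 797215
14 13712 347601 449614
15 7733 353580 96034
16 1651 96034 0

1. interest=⌊4815715·172/10000⌋=82830; principal=361313-82830=278483; balance=4815715-278483=4537232
2. interest=⌊4537232·172/10000⌋=78040; principal=361313-78040=283273; balance=4537232-283273=4253959
3. interest=⌊4253959·172/10000⌋=73168; principal=361313-73168=288145; balance=4253959-288145=3965814
4. interest=⌊3965814·172/10000⌋=68212; principal=361313-68212=293101; balance=3965814-293101=3672713
5. interest=⌊3672713·172/10000⌋=63170; principal=361313-63170=298143; balance=3672713-298143=3374570
6. interest=⌊3374570·172/10000⌋=58042; principal=361313-58042=303271; balance=3374570-303271=3071299
7. interest=⌊3071299·172/10000⌋=52826; principal=361313-52826=308487; balance=3071299-308487=2762812
8. interest=⌊2762812·172/10000⌋=47520; principal=361313-47520=313793; balance=2762812-313793=2449019
9. interest=⌊2449019·172/10000⌋=42123; principal=361313-42123=319190; balance=2449019-319190=2129829
10. interest=⌊2129829·172/10000⌋=36633; principal=361313-36633=324680; balance=2129829-324680=1805149
11. interest=⌊1805149·172/10000⌋=31048; principal=361313-31048=330265; balance=1805149-330265=1474884
12. interest=⌊1474884·172/10000⌋=25368; principal=361313-25368=335945; balance=1474884-335945=1138939
13. interest=⌊1138939·172/10000⌋=19589; principal=361313-19589=341724; balance=1138939-341724=797215
14. interest=⌊797215·172/10000⌋=13712; principal=361313-13712=347601; balance=797215-347601=449614
15. interest=⌊449614·172/10000⌋=7733; principal=361313-7733=353580; balance=449614-353580=96034
16. interest=⌊96034·172/10000⌋=1651; principal=min(361313-1651,96034)=96034; balance=96034-96034=0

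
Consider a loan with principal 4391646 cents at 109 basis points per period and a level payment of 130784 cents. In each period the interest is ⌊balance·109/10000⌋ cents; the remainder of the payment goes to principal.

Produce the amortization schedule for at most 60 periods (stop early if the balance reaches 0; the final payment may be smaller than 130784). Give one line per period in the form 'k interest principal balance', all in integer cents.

1. interest=⌊4391646·109/10000⌋=47868; principal=130784-47868=82916; balance=4391646-82916=4308730
2. interest=⌊4308730·109/10000⌋=46965; principal=130784-46965=83819; balance=4308730-83819=4224911
3. interest=⌊4224911·109/10000⌋=46051; principal=130784-46051=84733; balance=4224911-84733=4140178
4. interest=⌊4140178·109/10000⌋=45127; principal=130784-45127=85657; balance=4140178-85657=4054521
5. interest=⌊4054521·109/10000⌋=44194; principal=130784-44194=86590; balance=4054521-86590=3967931
6. interest=⌊3967931·109/10000⌋=43250; principal=130784-43250=87534; balance=3967931-87534=3880397
7. interest=⌊3880397·109/10000⌋=42296; principal=130784-42296=88488; balance=3880397-88488=3791909
8. interest=⌊3791909·109/10000⌋=41331; principal=130784-41331=89453; balance=3791909-89453=3702456
9. interest=⌊3702456·109/10000⌋=40356; principal=130784-40356=90428; balance=3702456-90428=3612028
10. interest=⌊3612028·109/10000⌋=39371; principal=130784-39371=91413; balance=3612028-91413=3520615
11. interest=⌊3520615·109/10000⌋=38374; principal=130784-38374=92410; balance=3520615-92410=3428205
12. interest=⌊3428205·109/10000⌋=37367; principal=130784-37367=93417; balance=3428205-93417=3334788
13. interest=⌊3334788·109/10000⌋=36349; principal=130784-36349=94435; balance=3334788-94435=3240353
14. interest=⌊3240353·109/10000⌋=35319; principal=130784-35319=95465; balance=3240353-95465=3144888
15. interest=⌊3144888·109/10000⌋=34279; principal=130784-34279=96505; balance=3144888-96505=3048383
16. interest=⌊3048383·109/10000⌋=33227; principal=130784-33227=97557; balance=3048383-97557=2950826
17. interest=⌊2950826·109/10000⌋=32164; principal=130784-32164=98620; balance=2950826-98620=2852206
18. interest=⌊2852206·109/10000⌋=31089; principal=130784-31089=99695; balance=2852206-99695=2752511
19. interest=⌊2752511·109/10000⌋=30002; principal=130784-30002=100782; balance=2752511-100782=2651729
20. interest=⌊2651729·109/10000⌋=28903; principal=130784-28903=101881; balance=2651729-101881=2549848
21. interest=⌊2549848·109/10000⌋=27793; principal=130784-27793=102991; balance=2549848-102991=2446857
22. interest=⌊2446857·109/10000⌋=26670; principal=130784-26670=104114; balance=2446857-104114=2342743
23. interest=⌊2342743·109/10000⌋=25535; principal=130784-25535=105249; balance=2342743-105249=2237494
24. interest=⌊2237494·109/10000⌋=24388; principal=130784-24388=106396; balance=2237494-106396=2131098
25. interest=⌊2131098·109/10000⌋=23228; principal=130784-23228=107556; balance=2131098-107556=2023542
26. interest=⌊2023542·109/10000⌋=22056; principal=130784-22056=108728; balance=2023542-108728=1914814
27. interest=⌊1914814·109/10000⌋=20871; principal=130784-20871=109913; balance=1914814-109913=1804901
28. interest=⌊1804901·109/10000⌋=19673; principal=130784-19673=111111; balance=1804901-111111=1693790
29. interest=⌊1693790·109/10000⌋=18462; principal=130784-18462=112322; balance=1693790-112322=1581468
30. interest=⌊1581468·109/10000⌋=17238; principal=130784-17238=113546; balance=1581468-113546=1467922
31. interest=⌊1467922·109/10000⌋=16000; principal=130784-16000=114784; balance=1467922-114784=1353138
32. interest=⌊1353138·109/10000⌋=14749; principal=130784-14749=116035; balance=1353138-116035=1237103
33. interest=⌊1237103·109/10000⌋=13484; principal=130784-13484=117300; balance=1237103-117300=1119803
34. interest=⌊1119803·109/10000⌋=12205; principal=130784-12205=118579; balance=1119803-118579=1001224
35. interest=⌊1001224·109/10000⌋=10913; principal=130784-10913=119871; balance=1001224-119871=881353
36. interest=⌊881353·109/10000⌋=9606; principal=130784-9606=121178; balance=881353-121178=760175
37. interest=⌊760175·109/10000⌋=8285; principal=130784-8285=122499; balance=760175-122499=637676
38. interest=⌊637676·109/10000⌋=6950; principal=130784-6950=123834; balance=637676-123834=513842
39. interest=⌊513842·109/10000⌋=5600; principal=130784-5600=125184; balance=513842-125184=388658
40. interest=⌊388658·109/10000⌋=4236; principal=130784-4236=126548; balance=388658-126548=262110
41. interest=⌊262110·109/10000⌋=2856; principal=130784-2856=127928; balance=262110-127928=134182
42. interest=⌊134182·109/10000⌋=1462; principal=130784-1462=129322; balance=134182-129322=4860
43. interest=⌊4860·109/10000⌋=52; principal=min(130784-52,4860)=4860; balance=4860-4860=0

1 47868 82916 4308730
2 46965 83819 4224911
3 46051 84733 4140178
4 45127 85657 4054521
5 44194 86590 3967931
6 43250 87534 3880397
7 42296 88488 3791909
8 41331 89453 3702456
9 40356 90428 3612028
10 39371 91413 3520615
11 38374 92410 3428205
12 37367 93417 3334788
13 36349 94435 3240353
14 35319 95465 3144888
15 34279 96505 3048383
16 33227 97557 2950826
17 32164 98620 2852206
18 31089 99695 2752511
19 30002 100782 2651729
20 28903 101881 2549848
21 27793 102991 2446857
22 26670 104114 2342743
23 25535 105249 2237494
24 24388 106396 2131098
25 23228 107556 2023542
26 22056 108728 1914814
27 20871 109913 1804901
28 19673 111111 1693790
29 18462 112322 1581468
30 17238 113546 1467922
31 16000 114784 1353138
32 14749 116035 1237103
33 13484 117300 1119803
34 12205 118579 1001224
35 10913 119871 881353
36 9606 121178 760175
37 8285 122499 637676
38 6950 123834 513842
39 5600 125184 388658
40 4236 126548 262110
41 2856 127928 134182
42 1462 129322 4860
43 52 4860 0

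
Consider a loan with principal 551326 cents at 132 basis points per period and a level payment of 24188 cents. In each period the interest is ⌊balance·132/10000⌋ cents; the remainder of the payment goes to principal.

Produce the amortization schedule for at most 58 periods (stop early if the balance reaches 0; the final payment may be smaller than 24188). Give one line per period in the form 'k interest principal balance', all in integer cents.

1 7277 16911 534415
2 7054 17134 517281
3 6828 17360 499921
4 6598 17590 482331
5 6366 17822 464509
6 6131 18057 446452
7 5893 18295 428157
8 5651 18537 409620
9 5406 18782 390838
10 5159 19029 371809
11 4907 19281 352528
12 4653 19535 332993
13 4395 19793 313200
14 4134 20054 293146
15 3869 20319 272827
16 3601 20587 252240
17 3329 20859 231381
18 3054 21134 210247
19 2775 21413 188834
20 2492 21696 167138
21 2206 21982 145156
22 1916 22272 122884
23 1622 22566 100318
24 1324 22864 77454
25 1022 23166 54288
26 716 23472 30816
27 406 23782 7034
28 92 7034 0

1. interest=⌊551326·132/10000⌋=7277; principal=24188-7277=16911; balance=551326-16911=534415
2. interest=⌊534415·132/10000⌋=7054; principal=24188-7054=17134; balance=534415-17134=517281
3. interest=⌊517281·132/10000⌋=6828; principal=24188-6828=17360; balance=517281-17360=499921
4. interest=⌊499921·132/10000⌋=6598; principal=24188-6598=17590; balance=499921-17590=482331
5. interest=⌊482331·132/10000⌋=6366; principal=24188-6366=17822; balance=482331-17822=464509
6. interest=⌊464509·132/10000⌋=6131; principal=24188-6131=18057; balance=464509-18057=446452
7. interest=⌊446452·132/10000⌋=5893; principal=24188-5893=18295; balance=446452-18295=428157
8. interest=⌊428157·132/10000⌋=5651; principal=24188-5651=18537; balance=428157-18537=409620
9. interest=⌊409620·132/10000⌋=5406; principal=24188-5406=18782; balance=409620-18782=390838
10. interest=⌊390838·132/10000⌋=5159; principal=24188-5159=19029; balance=390838-19029=371809
11. interest=⌊371809·132/10000⌋=4907; principal=24188-4907=19281; balance=371809-19281=352528
12. interest=⌊352528·132/10000⌋=4653; principal=24188-4653=19535; balance=352528-19535=332993
13. interest=⌊332993·132/10000⌋=4395; principal=24188-4395=19793; balance=332993-19793=313200
14. interest=⌊313200·132/10000⌋=4134; principal=24188-4134=20054; balance=313200-20054=293146
15. interest=⌊293146·132/10000⌋=3869; principal=24188-3869=20319; balance=293146-20319=272827
16. interest=⌊272827·132/10000⌋=3601; principal=24188-3601=20587; balance=272827-20587=252240
17. interest=⌊252240·132/10000⌋=3329; principal=24188-3329=20859; balance=252240-20859=231381
18. interest=⌊231381·132/10000⌋=3054; principal=24188-3054=21134; balance=231381-21134=210247
19. interest=⌊210247·132/10000⌋=2775; principal=24188-2775=21413; balance=210247-21413=188834
20. interest=⌊188834·132/10000⌋=2492; principal=24188-2492=21696; balance=188834-21696=167138
21. interest=⌊167138·132/10000⌋=2206; principal=24188-2206=21982; balance=167138-21982=145156
22. interest=⌊145156·132/10000⌋=1916; principal=24188-1916=22272; balance=145156-22272=122884
23. interest=⌊122884·132/10000⌋=1622; principal=24188-1622=22566; balance=122884-22566=100318
24. interest=⌊100318·132/10000⌋=1324; principal=24188-1324=22864; balance=100318-22864=77454
25. interest=⌊77454·132/10000⌋=1022; principal=24188-1022=23166; balance=77454-23166=54288
26. interest=⌊54288·132/10000⌋=716; principal=24188-716=23472; balance=54288-23472=30816
27. interest=⌊30816·132/10000⌋=406; principal=24188-406=23782; balance=30816-23782=7034
28. interest=⌊7034·132/10000⌋=92; principal=min(24188-92,7034)=7034; balance=7034-7034=0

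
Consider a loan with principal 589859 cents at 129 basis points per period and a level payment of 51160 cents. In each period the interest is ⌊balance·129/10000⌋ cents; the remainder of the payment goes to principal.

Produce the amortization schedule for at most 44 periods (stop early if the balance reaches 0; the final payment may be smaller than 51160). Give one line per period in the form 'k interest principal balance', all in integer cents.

1. interest=⌊589859·129/10000⌋=7609; principal=51160-7609=43551; balance=589859-43551=546308
2. interest=⌊546308·129/10000⌋=7047; principal=51160-7047=44113; balance=546308-44113=502195
3. interest=⌊502195·129/10000⌋=6478; principal=51160-6478=44682; balance=502195-44682=457513
4. interest=⌊457513·129/10000⌋=5901; principal=51160-5901=45259; balance=457513-45259=412254
5. interest=⌊412254·129/10000⌋=5318; principal=51160-5318=45842; balance=412254-45842=366412
6. interest=⌊366412·129/10000⌋=4726; principal=51160-4726=46434; balance=366412-46434=319978
7. interest=⌊319978·129/10000⌋=4127; principal=51160-4127=47033; balance=319978-47033=272945
8. interest=⌊272945·129/10000⌋=3520; principal=51160-3520=47640; balance=272945-47640=225305
9. interest=⌊225305·129/10000⌋=2906; principal=51160-2906=48254; balance=225305-48254=177051
10. interest=⌊177051·129/10000⌋=2283; principal=51160-2283=48877; balance=177051-48877=128174
11. interest=⌊128174·129/10000⌋=1653; principal=51160-1653=49507; balance=128174-49507=78667
12. interest=⌊78667·129/10000⌋=1014; principal=51160-1014=50146; balance=78667-50146=28521
13. interest=⌊28521·129/10000⌋=367; principal=min(51160-367,28521)=28521; balance=28521-28521=0

1 7609 43551 546308
2 7047 44113 502195
3 6478 44682 457513
4 5901 45259 412254
5 5318 45842 366412
6 4726 46434 319978
7 4127 47033 272945
8 3520 47640 225305
9 2906 48254 177051
10 2283 48877 128174
11 1653 49507 78667
12 1014 50146 28521
13 367 28521 0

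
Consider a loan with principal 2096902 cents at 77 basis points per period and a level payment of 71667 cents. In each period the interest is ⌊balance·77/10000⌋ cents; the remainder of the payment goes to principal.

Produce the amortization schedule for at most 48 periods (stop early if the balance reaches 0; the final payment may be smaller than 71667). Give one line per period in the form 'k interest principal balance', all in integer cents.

1 16146 55521 2041381
2 15718 55949 1985432
3 15287 56380 1929052
4 14853 56814 1872238
5 14416 57251 1814987
6 13975 57692 1757295
7 13531 58136 1699159
8 13083 58584 1640575
9 12632 59035 1581540
10 12177 59490 1522050
11 11719 59948 1462102
12 11258 60409 1401693
13 10793 60874 1340819
14 10324 61343 1279476
15 9851 61816 1217660
16 9375 62292 1155368
17 8896 62771 1092597
18 8412 63255 1029342
19 7925 63742 965600
20 7435 64232 901368
21 6940 64727 836641
22 6442 65225 771416
23 5939 65728 705688
24 5433 66234 639454
25 4923 66744 572710
26 4409 67258 505452
27 3891 67776 437676
28 3370 68297 369379
29 2844 68823 300556
30 2314 69353 231203
31 1780 69887 161316
32 1242 70425 90891
33 699 70968 19923
34 153 19923 0

1. interest=⌊2096902·77/10000⌋=16146; principal=71667-16146=55521; balance=2096902-55521=2041381
2. interest=⌊2041381·77/10000⌋=15718; principal=71667-15718=55949; balance=2041381-55949=1985432
3. interest=⌊1985432·77/10000⌋=15287; principal=71667-15287=56380; balance=1985432-56380=1929052
4. interest=⌊1929052·77/10000⌋=14853; principal=71667-14853=56814; balance=1929052-56814=1872238
5. interest=⌊1872238·77/10000⌋=14416; principal=71667-14416=57251; balance=1872238-57251=1814987
6. interest=⌊1814987·77/10000⌋=13975; principal=71667-13975=57692; balance=1814987-57692=1757295
7. interest=⌊1757295·77/10000⌋=13531; principal=71667-13531=58136; balance=1757295-58136=1699159
8. interest=⌊1699159·77/10000⌋=13083; principal=71667-13083=58584; balance=1699159-58584=1640575
9. interest=⌊1640575·77/10000⌋=12632; principal=71667-12632=59035; balance=1640575-59035=1581540
10. interest=⌊1581540·77/10000⌋=12177; principal=71667-12177=59490; balance=1581540-59490=1522050
11. interest=⌊1522050·77/10000⌋=11719; principal=71667-11719=59948; balance=1522050-59948=1462102
12. interest=⌊1462102·77/10000⌋=11258; principal=71667-11258=60409; balance=1462102-60409=1401693
13. interest=⌊1401693·77/10000⌋=10793; principal=71667-10793=60874; balance=1401693-60874=1340819
14. interest=⌊1340819·77/10000⌋=10324; principal=71667-10324=61343; balance=1340819-61343=1279476
15. interest=⌊1279476·77/10000⌋=9851; principal=71667-9851=61816; balance=1279476-61816=1217660
16. interest=⌊1217660·77/10000⌋=9375; principal=71667-9375=62292; balance=1217660-62292=1155368
17. interest=⌊1155368·77/10000⌋=8896; principal=71667-8896=62771; balance=1155368-62771=1092597
18. interest=⌊1092597·77/10000⌋=8412; principal=71667-8412=63255; balance=1092597-63255=1029342
19. interest=⌊1029342·77/10000⌋=7925; principal=71667-7925=63742; balance=1029342-63742=965600
20. interest=⌊965600·77/10000⌋=7435; principal=71667-7435=64232; balance=965600-64232=901368
21. interest=⌊901368·77/10000⌋=6940; principal=71667-6940=64727; balance=901368-64727=836641
22. interest=⌊836641·77/10000⌋=6442; principal=71667-6442=65225; balance=836641-65225=771416
23. interest=⌊771416·77/10000⌋=5939; principal=71667-5939=65728; balance=771416-65728=705688
24. interest=⌊705688·77/10000⌋=5433; principal=71667-5433=66234; balance=705688-66234=639454
25. interest=⌊639454·77/10000⌋=4923; principal=71667-4923=66744; balance=639454-66744=572710
26. interest=⌊572710·77/10000⌋=4409; principal=71667-4409=67258; balance=572710-67258=505452
27. interest=⌊505452·77/10000⌋=3891; principal=71667-3891=67776; balance=505452-67776=437676
28. interest=⌊437676·77/10000⌋=3370; principal=71667-3370=68297; balance=437676-68297=369379
29. interest=⌊369379·77/10000⌋=2844; principal=71667-2844=68823; balance=369379-68823=300556
30. interest=⌊300556·77/10000⌋=2314; principal=71667-2314=69353; balance=300556-69353=231203
31. interest=⌊231203·77/10000⌋=1780; principal=71667-1780=69887; balance=231203-69887=161316
32. interest=⌊161316·77/10000⌋=1242; principal=71667-1242=70425; balance=161316-70425=90891
33. interest=⌊90891·77/10000⌋=699; principal=71667-699=70968; balance=90891-70968=19923
34. interest=⌊19923·77/10000⌋=153; principal=min(71667-153,19923)=19923; balance=19923-19923=0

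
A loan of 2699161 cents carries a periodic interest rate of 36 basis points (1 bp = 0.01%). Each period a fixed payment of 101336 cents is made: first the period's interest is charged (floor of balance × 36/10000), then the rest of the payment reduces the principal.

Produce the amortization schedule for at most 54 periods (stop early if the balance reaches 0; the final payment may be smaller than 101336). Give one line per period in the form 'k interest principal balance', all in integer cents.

1 9716 91620 2607541
2 9387 91949 2515592
3 9056 92280 2423312
4 8723 92613 2330699
5 8390 92946 2237753
6 8055 93281 2144472
7 7720 93616 2050856
8 7383 93953 1956903
9 7044 94292 1862611
10 6705 94631 1767980
11 6364 94972 1673008
12 6022 95314 1577694
13 5679 95657 1482037
14 5335 96001 1386036
15 4989 96347 1289689
16 4642 96694 1192995
17 4294 97042 1095953
18 3945 97391 998562
19 3594 97742 900820
20 3242 98094 802726
21 2889 98447 704279
22 2535 98801 605478
23 2179 99157 506321
24 1822 99514 406807
25 1464 99872 306935
26 1104 100232 206703
27 744 100592 106111
28 381 100955 5156
29 18 5156 0

1. interest=⌊2699161·36/10000⌋=9716; principal=101336-9716=91620; balance=2699161-91620=2607541
2. interest=⌊2607541·36/10000⌋=9387; principal=101336-9387=91949; balance=2607541-91949=2515592
3. interest=⌊2515592·36/10000⌋=9056; principal=101336-9056=92280; balance=2515592-92280=2423312
4. interest=⌊2423312·36/10000⌋=8723; principal=101336-8723=92613; balance=2423312-92613=2330699
5. interest=⌊2330699·36/10000⌋=8390; principal=101336-8390=92946; balance=2330699-92946=2237753
6. interest=⌊2237753·36/10000⌋=8055; principal=101336-8055=93281; balance=2237753-93281=2144472
7. interest=⌊2144472·36/10000⌋=7720; principal=101336-7720=93616; balance=2144472-93616=2050856
8. interest=⌊2050856·36/10000⌋=7383; principal=101336-7383=93953; balance=2050856-93953=1956903
9. interest=⌊1956903·36/10000⌋=7044; principal=101336-7044=94292; balance=1956903-94292=1862611
10. interest=⌊1862611·36/10000⌋=6705; principal=101336-6705=94631; balance=1862611-94631=1767980
11. interest=⌊1767980·36/10000⌋=6364; principal=101336-6364=94972; balance=1767980-94972=1673008
12. interest=⌊1673008·36/10000⌋=6022; principal=101336-6022=95314; balance=1673008-95314=1577694
13. interest=⌊1577694·36/10000⌋=5679; principal=101336-5679=95657; balance=1577694-95657=1482037
14. interest=⌊1482037·36/10000⌋=5335; principal=101336-5335=96001; balance=1482037-96001=1386036
15. interest=⌊1386036·36/10000⌋=4989; principal=101336-4989=96347; balance=1386036-96347=1289689
16. interest=⌊1289689·36/10000⌋=4642; principal=101336-4642=96694; balance=1289689-96694=1192995
17. interest=⌊1192995·36/10000⌋=4294; principal=101336-4294=97042; balance=1192995-97042=1095953
18. interest=⌊1095953·36/10000⌋=3945; principal=101336-3945=97391; balance=1095953-97391=998562
19. interest=⌊998562·36/10000⌋=3594; principal=101336-3594=97742; balance=998562-97742=900820
20. interest=⌊900820·36/10000⌋=3242; principal=101336-3242=98094; balance=900820-98094=802726
21. interest=⌊802726·36/10000⌋=2889; principal=101336-2889=98447; balance=802726-98447=704279
22. interest=⌊704279·36/10000⌋=2535; principal=101336-2535=98801; balance=704279-98801=605478
23. interest=⌊605478·36/10000⌋=2179; principal=101336-2179=99157; balance=605478-99157=506321
24. interest=⌊506321·36/10000⌋=1822; principal=101336-1822=99514; balance=506321-99514=406807
25. interest=⌊406807·36/10000⌋=1464; principal=101336-1464=99872; balance=406807-99872=306935
26. interest=⌊306935·36/10000⌋=1104; principal=101336-1104=100232; balance=306935-100232=206703
27. interest=⌊206703·36/10000⌋=744; principal=101336-744=100592; balance=206703-100592=106111
28. interest=⌊106111·36/10000⌋=381; principal=101336-381=100955; balance=106111-100955=5156
29. interest=⌊5156·36/10000⌋=18; principal=min(101336-18,5156)=5156; balance=5156-5156=0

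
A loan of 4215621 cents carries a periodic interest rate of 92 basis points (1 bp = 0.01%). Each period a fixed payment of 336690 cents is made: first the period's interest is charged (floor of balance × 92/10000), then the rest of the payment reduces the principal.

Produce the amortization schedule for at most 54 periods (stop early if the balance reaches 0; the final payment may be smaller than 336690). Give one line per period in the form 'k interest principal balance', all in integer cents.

1. interest=⌊4215621·92/10000⌋=38783; principal=336690-38783=297907; balance=4215621-297907=3917714
2. interest=⌊3917714·92/10000⌋=36042; principal=336690-36042=300648; balance=3917714-300648=3617066
3. interest=⌊3617066·92/10000⌋=33277; principal=336690-33277=303413; balance=3617066-303413=3313653
4. interest=⌊3313653·92/10000⌋=30485; principal=336690-30485=306205; balance=3313653-306205=3007448
5. interest=⌊3007448·92/10000⌋=27668; principal=336690-27668=309022; balance=3007448-309022=2698426
6. interest=⌊2698426·92/10000⌋=24825; principal=336690-24825=311865; balance=2698426-311865=2386561
7. interest=⌊2386561·92/10000⌋=21956; principal=336690-21956=314734; balance=2386561-314734=2071827
8. interest=⌊2071827·92/10000⌋=19060; principal=336690-19060=317630; balance=2071827-317630=1754197
9. interest=⌊1754197·92/10000⌋=16138; principal=336690-16138=320552; balance=1754197-320552=1433645
10. interest=⌊1433645·92/10000⌋=13189; principal=336690-13189=323501; balance=1433645-323501=1110144
11. interest=⌊1110144·92/10000⌋=10213; principal=336690-10213=326477; balance=1110144-326477=783667
12. interest=⌊783667·92/10000⌋=7209; principal=336690-7209=329481; balance=783667-329481=454186
13. interest=⌊454186·92/10000⌋=4178; principal=336690-4178=332512; balance=454186-332512=121674
14. interest=⌊121674·92/10000⌋=1119; principal=min(336690-1119,121674)=121674; balance=121674-121674=0

1 38783 297907 3917714
2 36042 300648 3617066
3 33277 303413 3313653
4 30485 306205 3007448
5 27668 309022 2698426
6 24825 311865 2386561
7 21956 314734 2071827
8 19060 317630 1754197
9 16138 320552 1433645
10 13189 323501 1110144
11 10213 326477 783667
12 7209 329481 454186
13 4178 332512 121674
14 1119 121674 0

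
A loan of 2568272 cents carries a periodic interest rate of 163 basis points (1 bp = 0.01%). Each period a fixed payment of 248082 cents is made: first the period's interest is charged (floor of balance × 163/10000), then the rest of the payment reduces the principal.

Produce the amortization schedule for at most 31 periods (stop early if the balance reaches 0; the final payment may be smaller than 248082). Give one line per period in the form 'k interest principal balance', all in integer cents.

1 41862 206220 2362052
2 38501 209581 2152471
3 35085 212997 1939474
4 31613 216469 1723005
5 28084 219998 1503007
6 24499 223583 1279424
7 20854 227228 1052196
8 17150 230932 821264
9 13386 234696 586568
10 9561 238521 348047
11 5673 242409 105638
12 1721 105638 0

1. interest=⌊2568272·163/10000⌋=41862; principal=248082-41862=206220; balance=2568272-206220=2362052
2. interest=⌊2362052·163/10000⌋=38501; principal=248082-38501=209581; balance=2362052-209581=2152471
3. interest=⌊2152471·163/10000⌋=35085; principal=248082-35085=212997; balance=2152471-212997=1939474
4. interest=⌊1939474·163/10000⌋=31613; principal=248082-31613=216469; balance=1939474-216469=1723005
5. interest=⌊1723005·163/10000⌋=28084; principal=248082-28084=219998; balance=1723005-219998=1503007
6. interest=⌊1503007·163/10000⌋=24499; principal=248082-24499=223583; balance=1503007-223583=1279424
7. interest=⌊1279424·163/10000⌋=20854; principal=248082-20854=227228; balance=1279424-227228=1052196
8. interest=⌊1052196·163/10000⌋=17150; principal=248082-17150=230932; balance=1052196-230932=821264
9. interest=⌊821264·163/10000⌋=13386; principal=248082-13386=234696; balance=821264-234696=586568
10. interest=⌊586568·163/10000⌋=9561; principal=248082-9561=238521; balance=586568-238521=348047
11. interest=⌊348047·163/10000⌋=5673; principal=248082-5673=242409; balance=348047-242409=105638
12. interest=⌊105638·163/10000⌋=1721; principal=min(248082-1721,105638)=105638; balance=105638-105638=0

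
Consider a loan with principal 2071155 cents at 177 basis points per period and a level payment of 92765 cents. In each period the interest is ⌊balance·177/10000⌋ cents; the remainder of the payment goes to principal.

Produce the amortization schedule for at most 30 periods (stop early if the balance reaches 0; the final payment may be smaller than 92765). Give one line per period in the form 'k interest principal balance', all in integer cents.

1 36659 56106 2015049
2 35666 57099 1957950
3 34655 58110 1899840
4 33627 59138 1840702
5 32580 60185 1780517
6 31515 61250 1719267
7 30431 62334 1656933
8 29327 63438 1593495
9 28204 64561 1528934
10 27062 65703 1463231
11 25899 66866 1396365
12 24715 68050 1328315
13 23511 69254 1259061
14 22285 70480 1188581
15 21037 71728 1116853
16 19768 72997 1043856
17 18476 74289 969567
18 17161 75604 893963
19 15823 76942 817021
20 14461 78304 738717
21 13075 79690 659027
22 11664 81101 577926
23 10229 82536 495390
24 8768 83997 411393
25 7281 85484 325909
26 5768 86997 238912
27 4228 88537 150375
28 2661 90104 60271
29 1066 60271 0

1. interest=⌊2071155·177/10000⌋=36659; principal=92765-36659=56106; balance=2071155-56106=2015049
2. interest=⌊2015049·177/10000⌋=35666; principal=92765-35666=57099; balance=2015049-57099=1957950
3. interest=⌊1957950·177/10000⌋=34655; principal=92765-34655=58110; balance=1957950-58110=1899840
4. interest=⌊1899840·177/10000⌋=33627; principal=92765-33627=59138; balance=1899840-59138=1840702
5. interest=⌊1840702·177/10000⌋=32580; principal=92765-32580=60185; balance=1840702-60185=1780517
6. interest=⌊1780517·177/10000⌋=31515; principal=92765-31515=61250; balance=1780517-61250=1719267
7. interest=⌊1719267·177/10000⌋=30431; principal=92765-30431=62334; balance=1719267-62334=1656933
8. interest=⌊1656933·177/10000⌋=29327; principal=92765-29327=63438; balance=1656933-63438=1593495
9. interest=⌊1593495·177/10000⌋=28204; principal=92765-28204=64561; balance=1593495-64561=1528934
10. interest=⌊1528934·177/10000⌋=27062; principal=92765-27062=65703; balance=1528934-65703=1463231
11. interest=⌊1463231·177/10000⌋=25899; principal=92765-25899=66866; balance=1463231-66866=1396365
12. interest=⌊1396365·177/10000⌋=24715; principal=92765-24715=68050; balance=1396365-68050=1328315
13. interest=⌊1328315·177/10000⌋=23511; principal=92765-23511=69254; balance=1328315-69254=1259061
14. interest=⌊1259061·177/10000⌋=22285; principal=92765-22285=70480; balance=1259061-70480=1188581
15. interest=⌊1188581·177/10000⌋=21037; principal=92765-21037=71728; balance=1188581-71728=1116853
16. interest=⌊1116853·177/10000⌋=19768; principal=92765-19768=72997; balance=1116853-72997=1043856
17. interest=⌊1043856·177/10000⌋=18476; principal=92765-18476=74289; balance=1043856-74289=969567
18. interest=⌊969567·177/10000⌋=17161; principal=92765-17161=75604; balance=969567-75604=893963
19. interest=⌊893963·177/10000⌋=15823; principal=92765-15823=76942; balance=893963-76942=817021
20. interest=⌊817021·177/10000⌋=14461; principal=92765-14461=78304; balance=817021-78304=738717
21. interest=⌊738717·177/10000⌋=13075; principal=92765-13075=79690; balance=738717-79690=659027
22. interest=⌊659027·177/10000⌋=11664; principal=92765-11664=81101; balance=659027-81101=577926
23. interest=⌊577926·177/10000⌋=10229; principal=92765-10229=82536; balance=577926-82536=495390
24. interest=⌊495390·177/10000⌋=8768; principal=92765-8768=83997; balance=495390-83997=411393
25. interest=⌊411393·177/10000⌋=7281; principal=92765-7281=85484; balance=411393-85484=325909
26. interest=⌊325909·177/10000⌋=5768; principal=92765-5768=86997; balance=325909-86997=238912
27. interest=⌊238912·177/10000⌋=4228; principal=92765-4228=88537; balance=238912-88537=150375
28. interest=⌊150375·177/10000⌋=2661; principal=92765-2661=90104; balance=150375-90104=60271
29. interest=⌊60271·177/10000⌋=1066; principal=min(92765-1066,60271)=60271; balance=60271-60271=0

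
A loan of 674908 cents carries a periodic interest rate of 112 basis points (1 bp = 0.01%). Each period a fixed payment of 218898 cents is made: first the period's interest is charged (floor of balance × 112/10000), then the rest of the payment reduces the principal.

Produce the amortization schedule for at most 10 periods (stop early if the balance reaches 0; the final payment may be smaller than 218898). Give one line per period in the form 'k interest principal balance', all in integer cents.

1 7558 211340 463568
2 5191 213707 249861
3 2798 216100 33761
4 378 33761 0

1. interest=⌊674908·112/10000⌋=7558; principal=218898-7558=211340; balance=674908-211340=463568
2. interest=⌊463568·112/10000⌋=5191; principal=218898-5191=213707; balance=463568-213707=249861
3. interest=⌊249861·112/10000⌋=2798; principal=218898-2798=216100; balance=249861-216100=33761
4. interest=⌊33761·112/10000⌋=378; principal=min(218898-378,33761)=33761; balance=33761-33761=0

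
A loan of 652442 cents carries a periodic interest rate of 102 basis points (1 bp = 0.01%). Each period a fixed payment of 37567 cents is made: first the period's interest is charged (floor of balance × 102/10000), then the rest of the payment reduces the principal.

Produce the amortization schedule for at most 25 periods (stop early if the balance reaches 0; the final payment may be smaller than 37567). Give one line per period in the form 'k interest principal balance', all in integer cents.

1 6654 30913 621529
2 6339 31228 590301
3 6021 31546 558755
4 5699 31868 526887
5 5374 32193 494694
6 5045 32522 462172
7 4714 32853 429319
8 4379 33188 396131
9 4040 33527 362604
10 3698 33869 328735
11 3353 34214 294521
12 3004 34563 259958
13 2651 34916 225042
14 2295 35272 189770
15 1935 35632 154138
16 1572 35995 118143
17 1205 36362 81781
18 834 36733 45048
19 459 37108 7940
20 80 7940 0

1. interest=⌊652442·102/10000⌋=6654; principal=37567-6654=30913; balance=652442-30913=621529
2. interest=⌊621529·102/10000⌋=6339; principal=37567-6339=31228; balance=621529-31228=590301
3. interest=⌊590301·102/10000⌋=6021; principal=37567-6021=31546; balance=590301-31546=558755
4. interest=⌊558755·102/10000⌋=5699; principal=37567-5699=31868; balance=558755-31868=526887
5. interest=⌊526887·102/10000⌋=5374; principal=37567-5374=32193; balance=526887-32193=494694
6. interest=⌊494694·102/10000⌋=5045; principal=37567-5045=32522; balance=494694-32522=462172
7. interest=⌊462172·102/10000⌋=4714; principal=37567-4714=32853; balance=462172-32853=429319
8. interest=⌊429319·102/10000⌋=4379; principal=37567-4379=33188; balance=429319-33188=396131
9. interest=⌊396131·102/10000⌋=4040; principal=37567-4040=33527; balance=396131-33527=362604
10. interest=⌊362604·102/10000⌋=3698; principal=37567-3698=33869; balance=362604-33869=328735
11. interest=⌊328735·102/10000⌋=3353; principal=37567-3353=34214; balance=328735-34214=294521
12. interest=⌊294521·102/10000⌋=3004; principal=37567-3004=34563; balance=294521-34563=259958
13. interest=⌊259958·102/10000⌋=2651; principal=37567-2651=34916; balance=259958-34916=225042
14. interest=⌊225042·102/10000⌋=2295; principal=37567-2295=35272; balance=225042-35272=189770
15. interest=⌊189770·102/10000⌋=1935; principal=37567-1935=35632; balance=189770-35632=154138
16. interest=⌊154138·102/10000⌋=1572; principal=37567-1572=35995; balance=154138-35995=118143
17. interest=⌊118143·102/10000⌋=1205; principal=37567-1205=36362; balance=118143-36362=81781
18. interest=⌊81781·102/10000⌋=834; principal=37567-834=36733; balance=81781-36733=45048
19. interest=⌊45048·102/10000⌋=459; principal=37567-459=37108; balance=45048-37108=7940
20. interest=⌊7940·102/10000⌋=80; principal=min(37567-80,7940)=7940; balance=7940-7940=0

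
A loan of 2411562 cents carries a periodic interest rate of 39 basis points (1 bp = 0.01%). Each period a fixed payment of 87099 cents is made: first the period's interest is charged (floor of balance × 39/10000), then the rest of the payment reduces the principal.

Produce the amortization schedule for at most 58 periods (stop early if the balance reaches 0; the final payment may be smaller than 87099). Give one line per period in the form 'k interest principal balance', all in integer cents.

1 9405 77694 2333868
2 9102 77997 2255871
3 8797 78302 2177569
4 8492 78607 2098962
5 8185 78914 2020048
6 7878 79221 1940827
7 7569 79530 1861297
8 7259 79840 1781457
9 6947 80152 1701305
10 6635 80464 1620841
11 6321 80778 1540063
12 6006 81093 1458970
13 5689 81410 1377560
14 5372 81727 1295833
15 5053 82046 1213787
16 4733 82366 1131421
17 4412 82687 1048734
18 4090 83009 965725
19 3766 83333 882392
20 3441 83658 798734
21 3115 83984 714750
22 2787 84312 630438
23 2458 84641 545797
24 2128 84971 460826
25 1797 85302 375524
26 1464 85635 289889
27 1130 85969 203920
28 795 86304 117616
29 458 86641 30975
30 120 30975 0

1. interest=⌊2411562·39/10000⌋=9405; principal=87099-9405=77694; balance=2411562-77694=2333868
2. interest=⌊2333868·39/10000⌋=9102; principal=87099-9102=77997; balance=2333868-77997=2255871
3. interest=⌊2255871·39/10000⌋=8797; principal=87099-8797=78302; balance=2255871-78302=2177569
4. interest=⌊2177569·39/10000⌋=8492; principal=87099-8492=78607; balance=2177569-78607=2098962
5. interest=⌊2098962·39/10000⌋=8185; principal=87099-8185=78914; balance=2098962-78914=2020048
6. interest=⌊2020048·39/10000⌋=7878; principal=87099-7878=79221; balance=2020048-79221=1940827
7. interest=⌊1940827·39/10000⌋=7569; principal=87099-7569=79530; balance=1940827-79530=1861297
8. interest=⌊1861297·39/10000⌋=7259; principal=87099-7259=79840; balance=1861297-79840=1781457
9. interest=⌊1781457·39/10000⌋=6947; principal=87099-6947=80152; balance=1781457-80152=1701305
10. interest=⌊1701305·39/10000⌋=6635; principal=87099-6635=80464; balance=1701305-80464=1620841
11. interest=⌊1620841·39/10000⌋=6321; principal=87099-6321=80778; balance=1620841-80778=1540063
12. interest=⌊1540063·39/10000⌋=6006; principal=87099-6006=81093; balance=1540063-81093=1458970
13. interest=⌊1458970·39/10000⌋=5689; principal=87099-5689=81410; balance=1458970-81410=1377560
14. interest=⌊1377560·39/10000⌋=5372; principal=87099-5372=81727; balance=1377560-81727=1295833
15. interest=⌊1295833·39/10000⌋=5053; principal=87099-5053=82046; balance=1295833-82046=1213787
16. interest=⌊1213787·39/10000⌋=4733; principal=87099-4733=82366; balance=1213787-82366=1131421
17. interest=⌊1131421·39/10000⌋=4412; principal=87099-4412=82687; balance=1131421-82687=1048734
18. interest=⌊1048734·39/10000⌋=4090; principal=87099-4090=83009; balance=1048734-83009=965725
19. interest=⌊965725·39/10000⌋=3766; principal=87099-3766=83333; balance=965725-83333=882392
20. interest=⌊882392·39/10000⌋=3441; principal=87099-3441=83658; balance=882392-83658=798734
21. interest=⌊798734·39/10000⌋=3115; principal=87099-3115=83984; balance=798734-83984=714750
22. interest=⌊714750·39/10000⌋=2787; principal=87099-2787=84312; balance=714750-84312=630438
23. interest=⌊630438·39/10000⌋=2458; principal=87099-2458=84641; balance=630438-84641=545797
24. interest=⌊545797·39/10000⌋=2128; principal=87099-2128=84971; balance=545797-84971=460826
25. interest=⌊460826·39/10000⌋=1797; principal=87099-1797=85302; balance=460826-85302=375524
26. interest=⌊375524·39/10000⌋=1464; principal=87099-1464=85635; balance=375524-85635=289889
27. interest=⌊289889·39/10000⌋=1130; principal=87099-1130=85969; balance=289889-85969=203920
28. interest=⌊203920·39/10000⌋=795; principal=87099-795=86304; balance=203920-86304=117616
29. interest=⌊117616·39/10000⌋=458; principal=87099-458=86641; balance=117616-86641=30975
30. interest=⌊30975·39/10000⌋=120; principal=min(87099-120,30975)=30975; balance=30975-30975=0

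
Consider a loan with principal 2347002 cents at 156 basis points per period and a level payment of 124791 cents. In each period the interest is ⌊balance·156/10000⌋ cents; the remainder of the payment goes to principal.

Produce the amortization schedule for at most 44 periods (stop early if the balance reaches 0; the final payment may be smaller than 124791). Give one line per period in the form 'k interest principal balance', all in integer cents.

1. interest=⌊2347002·156/10000⌋=36613; principal=124791-36613=88178; balance=2347002-88178=2258824
2. interest=⌊2258824·156/10000⌋=35237; principal=124791-35237=89554; balance=2258824-89554=2169270
3. interest=⌊2169270·156/10000⌋=33840; principal=124791-33840=90951; balance=2169270-90951=2078319
4. interest=⌊2078319·156/10000⌋=32421; principal=124791-32421=92370; balance=2078319-92370=1985949
5. interest=⌊1985949·156/10000⌋=30980; principal=124791-30980=93811; balance=1985949-93811=1892138
6. interest=⌊1892138·156/10000⌋=29517; principal=124791-29517=95274; balance=1892138-95274=1796864
7. interest=⌊1796864·156/10000⌋=28031; principal=124791-28031=96760; balance=1796864-96760=1700104
8. interest=⌊1700104·156/10000⌋=26521; principal=124791-26521=98270; balance=1700104-98270=1601834
9. interest=⌊1601834·156/10000⌋=24988; principal=124791-24988=99803; balance=1601834-99803=1502031
10. interest=⌊1502031·156/10000⌋=23431; principal=124791-23431=101360; balance=1502031-101360=1400671
11. interest=⌊1400671·156/10000⌋=21850; principal=124791-21850=102941; balance=1400671-102941=1297730
12. interest=⌊1297730·156/10000⌋=20244; principal=124791-20244=104547; balance=1297730-104547=1193183
13. interest=⌊1193183·156/10000⌋=18613; principal=124791-18613=106178; balance=1193183-106178=1087005
14. interest=⌊1087005·156/10000⌋=16957; principal=124791-16957=107834; balance=1087005-107834=979171
15. interest=⌊979171·156/10000⌋=15275; principal=124791-15275=109516; balance=979171-109516=869655
16. interest=⌊869655·156/10000⌋=13566; principal=124791-13566=111225; balance=869655-111225=758430
17. interest=⌊758430·156/10000⌋=11831; principal=124791-11831=112960; balance=758430-112960=645470
18. interest=⌊645470·156/10000⌋=10069; principal=124791-10069=114722; balance=645470-114722=530748
19. interest=⌊530748·156/10000⌋=8279; principal=124791-8279=116512; balance=530748-116512=414236
20. interest=⌊414236·156/10000⌋=6462; principal=124791-6462=118329; balance=414236-118329=295907
21. interest=⌊295907·156/10000⌋=4616; principal=124791-4616=120175; balance=295907-120175=175732
22. interest=⌊175732·156/10000⌋=2741; principal=124791-2741=122050; balance=175732-122050=53682
23. interest=⌊53682·156/10000⌋=837; principal=min(124791-837,53682)=53682; balance=53682-53682=0

1 36613 88178 2258824
2 35237 89554 2169270
3 33840 90951 2078319
4 32421 92370 1985949
5 30980 93811 1892138
6 29517 95274 1796864
7 28031 96760 1700104
8 26521 98270 1601834
9 24988 99803 1502031
10 23431 101360 1400671
11 21850 102941 1297730
12 20244 104547 1193183
13 18613 106178 1087005
14 16957 107834 979171
15 15275 109516 869655
16 13566 111225 758430
17 11831 112960 645470
18 10069 114722 530748
19 8279 116512 414236
20 6462 118329 295907
21 4616 120175 175732
22 2741 122050 53682
23 837 53682 0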